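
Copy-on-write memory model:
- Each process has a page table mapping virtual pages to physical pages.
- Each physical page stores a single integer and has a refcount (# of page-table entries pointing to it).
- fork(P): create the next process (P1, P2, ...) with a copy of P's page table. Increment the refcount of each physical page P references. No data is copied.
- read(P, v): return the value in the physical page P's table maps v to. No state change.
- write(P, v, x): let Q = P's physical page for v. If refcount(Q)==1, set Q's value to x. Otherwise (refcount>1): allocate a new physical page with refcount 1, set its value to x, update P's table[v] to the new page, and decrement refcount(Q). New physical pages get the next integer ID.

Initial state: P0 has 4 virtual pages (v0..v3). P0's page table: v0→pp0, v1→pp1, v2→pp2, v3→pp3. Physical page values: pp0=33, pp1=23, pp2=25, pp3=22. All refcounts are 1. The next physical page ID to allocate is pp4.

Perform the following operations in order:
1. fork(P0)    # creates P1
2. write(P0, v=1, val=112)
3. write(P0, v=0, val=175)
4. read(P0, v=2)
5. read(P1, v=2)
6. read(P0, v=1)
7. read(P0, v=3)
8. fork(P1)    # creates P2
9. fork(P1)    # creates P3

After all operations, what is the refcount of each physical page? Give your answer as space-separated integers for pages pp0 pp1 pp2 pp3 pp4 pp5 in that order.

Answer: 3 3 4 4 1 1

Derivation:
Op 1: fork(P0) -> P1. 4 ppages; refcounts: pp0:2 pp1:2 pp2:2 pp3:2
Op 2: write(P0, v1, 112). refcount(pp1)=2>1 -> COPY to pp4. 5 ppages; refcounts: pp0:2 pp1:1 pp2:2 pp3:2 pp4:1
Op 3: write(P0, v0, 175). refcount(pp0)=2>1 -> COPY to pp5. 6 ppages; refcounts: pp0:1 pp1:1 pp2:2 pp3:2 pp4:1 pp5:1
Op 4: read(P0, v2) -> 25. No state change.
Op 5: read(P1, v2) -> 25. No state change.
Op 6: read(P0, v1) -> 112. No state change.
Op 7: read(P0, v3) -> 22. No state change.
Op 8: fork(P1) -> P2. 6 ppages; refcounts: pp0:2 pp1:2 pp2:3 pp3:3 pp4:1 pp5:1
Op 9: fork(P1) -> P3. 6 ppages; refcounts: pp0:3 pp1:3 pp2:4 pp3:4 pp4:1 pp5:1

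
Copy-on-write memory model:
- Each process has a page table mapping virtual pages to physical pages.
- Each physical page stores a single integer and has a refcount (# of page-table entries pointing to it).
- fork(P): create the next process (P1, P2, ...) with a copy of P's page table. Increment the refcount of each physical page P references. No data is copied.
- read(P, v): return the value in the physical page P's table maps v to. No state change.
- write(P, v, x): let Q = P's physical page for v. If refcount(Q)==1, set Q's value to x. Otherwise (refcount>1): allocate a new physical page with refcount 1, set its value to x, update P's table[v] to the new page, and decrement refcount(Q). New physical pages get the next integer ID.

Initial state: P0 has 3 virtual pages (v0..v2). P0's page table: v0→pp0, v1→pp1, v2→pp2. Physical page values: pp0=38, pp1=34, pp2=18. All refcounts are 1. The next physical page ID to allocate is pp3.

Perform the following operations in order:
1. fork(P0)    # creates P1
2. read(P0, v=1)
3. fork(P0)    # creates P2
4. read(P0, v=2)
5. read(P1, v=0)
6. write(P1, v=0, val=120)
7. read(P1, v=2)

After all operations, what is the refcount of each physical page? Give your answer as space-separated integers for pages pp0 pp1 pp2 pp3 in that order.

Op 1: fork(P0) -> P1. 3 ppages; refcounts: pp0:2 pp1:2 pp2:2
Op 2: read(P0, v1) -> 34. No state change.
Op 3: fork(P0) -> P2. 3 ppages; refcounts: pp0:3 pp1:3 pp2:3
Op 4: read(P0, v2) -> 18. No state change.
Op 5: read(P1, v0) -> 38. No state change.
Op 6: write(P1, v0, 120). refcount(pp0)=3>1 -> COPY to pp3. 4 ppages; refcounts: pp0:2 pp1:3 pp2:3 pp3:1
Op 7: read(P1, v2) -> 18. No state change.

Answer: 2 3 3 1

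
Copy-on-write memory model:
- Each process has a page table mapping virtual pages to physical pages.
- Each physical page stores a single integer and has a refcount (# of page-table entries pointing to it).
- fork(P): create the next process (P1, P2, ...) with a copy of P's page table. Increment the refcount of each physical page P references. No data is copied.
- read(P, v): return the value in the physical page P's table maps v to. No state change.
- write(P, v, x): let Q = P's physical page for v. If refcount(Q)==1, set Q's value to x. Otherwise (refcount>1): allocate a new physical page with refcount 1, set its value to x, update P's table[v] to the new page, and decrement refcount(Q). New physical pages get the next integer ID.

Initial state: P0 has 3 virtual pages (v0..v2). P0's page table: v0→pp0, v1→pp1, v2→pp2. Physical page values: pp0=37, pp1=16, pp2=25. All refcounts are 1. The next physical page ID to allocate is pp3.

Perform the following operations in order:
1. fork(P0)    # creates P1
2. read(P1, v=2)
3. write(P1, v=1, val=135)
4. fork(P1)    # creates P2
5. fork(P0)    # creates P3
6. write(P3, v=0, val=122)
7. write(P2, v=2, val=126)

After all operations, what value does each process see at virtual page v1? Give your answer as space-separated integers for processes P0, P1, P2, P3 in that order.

Answer: 16 135 135 16

Derivation:
Op 1: fork(P0) -> P1. 3 ppages; refcounts: pp0:2 pp1:2 pp2:2
Op 2: read(P1, v2) -> 25. No state change.
Op 3: write(P1, v1, 135). refcount(pp1)=2>1 -> COPY to pp3. 4 ppages; refcounts: pp0:2 pp1:1 pp2:2 pp3:1
Op 4: fork(P1) -> P2. 4 ppages; refcounts: pp0:3 pp1:1 pp2:3 pp3:2
Op 5: fork(P0) -> P3. 4 ppages; refcounts: pp0:4 pp1:2 pp2:4 pp3:2
Op 6: write(P3, v0, 122). refcount(pp0)=4>1 -> COPY to pp4. 5 ppages; refcounts: pp0:3 pp1:2 pp2:4 pp3:2 pp4:1
Op 7: write(P2, v2, 126). refcount(pp2)=4>1 -> COPY to pp5. 6 ppages; refcounts: pp0:3 pp1:2 pp2:3 pp3:2 pp4:1 pp5:1
P0: v1 -> pp1 = 16
P1: v1 -> pp3 = 135
P2: v1 -> pp3 = 135
P3: v1 -> pp1 = 16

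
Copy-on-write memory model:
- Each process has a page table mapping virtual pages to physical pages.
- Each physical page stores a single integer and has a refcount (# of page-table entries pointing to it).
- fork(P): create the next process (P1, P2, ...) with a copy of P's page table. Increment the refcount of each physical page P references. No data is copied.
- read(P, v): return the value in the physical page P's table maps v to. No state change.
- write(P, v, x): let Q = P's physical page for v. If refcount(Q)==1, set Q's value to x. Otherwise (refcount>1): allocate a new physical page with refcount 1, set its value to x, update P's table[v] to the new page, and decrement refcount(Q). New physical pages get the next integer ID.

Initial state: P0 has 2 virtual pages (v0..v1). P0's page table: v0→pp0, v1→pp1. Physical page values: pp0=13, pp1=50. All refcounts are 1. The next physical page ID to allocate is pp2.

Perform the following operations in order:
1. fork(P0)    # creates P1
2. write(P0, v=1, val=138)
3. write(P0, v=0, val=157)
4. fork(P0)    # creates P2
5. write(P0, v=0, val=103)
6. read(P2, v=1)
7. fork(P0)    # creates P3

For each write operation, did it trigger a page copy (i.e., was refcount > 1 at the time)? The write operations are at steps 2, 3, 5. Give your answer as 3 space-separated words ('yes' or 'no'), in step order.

Op 1: fork(P0) -> P1. 2 ppages; refcounts: pp0:2 pp1:2
Op 2: write(P0, v1, 138). refcount(pp1)=2>1 -> COPY to pp2. 3 ppages; refcounts: pp0:2 pp1:1 pp2:1
Op 3: write(P0, v0, 157). refcount(pp0)=2>1 -> COPY to pp3. 4 ppages; refcounts: pp0:1 pp1:1 pp2:1 pp3:1
Op 4: fork(P0) -> P2. 4 ppages; refcounts: pp0:1 pp1:1 pp2:2 pp3:2
Op 5: write(P0, v0, 103). refcount(pp3)=2>1 -> COPY to pp4. 5 ppages; refcounts: pp0:1 pp1:1 pp2:2 pp3:1 pp4:1
Op 6: read(P2, v1) -> 138. No state change.
Op 7: fork(P0) -> P3. 5 ppages; refcounts: pp0:1 pp1:1 pp2:3 pp3:1 pp4:2

yes yes yes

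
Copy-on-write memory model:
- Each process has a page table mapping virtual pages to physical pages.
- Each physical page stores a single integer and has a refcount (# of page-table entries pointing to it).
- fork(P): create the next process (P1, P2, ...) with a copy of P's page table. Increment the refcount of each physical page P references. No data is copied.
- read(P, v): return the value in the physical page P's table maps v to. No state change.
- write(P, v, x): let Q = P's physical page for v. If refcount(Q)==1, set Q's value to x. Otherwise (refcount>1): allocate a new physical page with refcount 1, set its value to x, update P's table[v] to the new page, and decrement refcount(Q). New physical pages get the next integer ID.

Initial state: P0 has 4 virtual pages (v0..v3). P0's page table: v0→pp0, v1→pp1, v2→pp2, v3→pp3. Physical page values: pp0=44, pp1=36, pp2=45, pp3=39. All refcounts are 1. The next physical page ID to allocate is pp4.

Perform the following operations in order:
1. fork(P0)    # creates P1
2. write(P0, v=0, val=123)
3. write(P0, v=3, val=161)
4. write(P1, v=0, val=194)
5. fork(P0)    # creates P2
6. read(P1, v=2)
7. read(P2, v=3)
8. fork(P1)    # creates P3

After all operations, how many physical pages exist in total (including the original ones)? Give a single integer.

Op 1: fork(P0) -> P1. 4 ppages; refcounts: pp0:2 pp1:2 pp2:2 pp3:2
Op 2: write(P0, v0, 123). refcount(pp0)=2>1 -> COPY to pp4. 5 ppages; refcounts: pp0:1 pp1:2 pp2:2 pp3:2 pp4:1
Op 3: write(P0, v3, 161). refcount(pp3)=2>1 -> COPY to pp5. 6 ppages; refcounts: pp0:1 pp1:2 pp2:2 pp3:1 pp4:1 pp5:1
Op 4: write(P1, v0, 194). refcount(pp0)=1 -> write in place. 6 ppages; refcounts: pp0:1 pp1:2 pp2:2 pp3:1 pp4:1 pp5:1
Op 5: fork(P0) -> P2. 6 ppages; refcounts: pp0:1 pp1:3 pp2:3 pp3:1 pp4:2 pp5:2
Op 6: read(P1, v2) -> 45. No state change.
Op 7: read(P2, v3) -> 161. No state change.
Op 8: fork(P1) -> P3. 6 ppages; refcounts: pp0:2 pp1:4 pp2:4 pp3:2 pp4:2 pp5:2

Answer: 6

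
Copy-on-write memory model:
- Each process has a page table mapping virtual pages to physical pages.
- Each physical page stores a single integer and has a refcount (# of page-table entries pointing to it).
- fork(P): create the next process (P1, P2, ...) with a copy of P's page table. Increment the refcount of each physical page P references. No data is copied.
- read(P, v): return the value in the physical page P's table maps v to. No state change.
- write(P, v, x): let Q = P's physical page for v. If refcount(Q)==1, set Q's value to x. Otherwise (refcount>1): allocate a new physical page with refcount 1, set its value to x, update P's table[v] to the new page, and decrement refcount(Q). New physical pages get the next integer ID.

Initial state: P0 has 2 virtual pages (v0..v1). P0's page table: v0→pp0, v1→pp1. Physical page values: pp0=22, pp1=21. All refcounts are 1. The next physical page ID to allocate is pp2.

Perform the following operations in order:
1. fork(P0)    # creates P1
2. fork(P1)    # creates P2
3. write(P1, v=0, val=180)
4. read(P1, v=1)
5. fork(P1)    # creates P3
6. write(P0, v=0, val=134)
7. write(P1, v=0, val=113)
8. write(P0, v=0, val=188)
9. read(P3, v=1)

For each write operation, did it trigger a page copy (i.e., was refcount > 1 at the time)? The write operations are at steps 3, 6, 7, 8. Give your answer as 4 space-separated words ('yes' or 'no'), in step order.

Op 1: fork(P0) -> P1. 2 ppages; refcounts: pp0:2 pp1:2
Op 2: fork(P1) -> P2. 2 ppages; refcounts: pp0:3 pp1:3
Op 3: write(P1, v0, 180). refcount(pp0)=3>1 -> COPY to pp2. 3 ppages; refcounts: pp0:2 pp1:3 pp2:1
Op 4: read(P1, v1) -> 21. No state change.
Op 5: fork(P1) -> P3. 3 ppages; refcounts: pp0:2 pp1:4 pp2:2
Op 6: write(P0, v0, 134). refcount(pp0)=2>1 -> COPY to pp3. 4 ppages; refcounts: pp0:1 pp1:4 pp2:2 pp3:1
Op 7: write(P1, v0, 113). refcount(pp2)=2>1 -> COPY to pp4. 5 ppages; refcounts: pp0:1 pp1:4 pp2:1 pp3:1 pp4:1
Op 8: write(P0, v0, 188). refcount(pp3)=1 -> write in place. 5 ppages; refcounts: pp0:1 pp1:4 pp2:1 pp3:1 pp4:1
Op 9: read(P3, v1) -> 21. No state change.

yes yes yes no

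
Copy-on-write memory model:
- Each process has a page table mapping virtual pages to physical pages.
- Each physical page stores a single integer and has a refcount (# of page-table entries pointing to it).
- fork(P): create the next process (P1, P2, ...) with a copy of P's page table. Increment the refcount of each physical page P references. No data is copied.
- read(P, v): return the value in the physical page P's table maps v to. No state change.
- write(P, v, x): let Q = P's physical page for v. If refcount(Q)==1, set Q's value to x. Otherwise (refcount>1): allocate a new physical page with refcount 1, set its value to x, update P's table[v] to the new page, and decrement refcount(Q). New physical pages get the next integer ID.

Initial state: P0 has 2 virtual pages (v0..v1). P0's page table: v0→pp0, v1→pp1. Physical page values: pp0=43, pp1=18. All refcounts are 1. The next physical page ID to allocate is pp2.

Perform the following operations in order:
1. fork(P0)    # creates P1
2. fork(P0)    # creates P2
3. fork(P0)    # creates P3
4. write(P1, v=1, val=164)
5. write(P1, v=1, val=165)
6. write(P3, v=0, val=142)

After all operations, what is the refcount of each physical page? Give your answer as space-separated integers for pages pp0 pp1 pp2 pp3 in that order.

Answer: 3 3 1 1

Derivation:
Op 1: fork(P0) -> P1. 2 ppages; refcounts: pp0:2 pp1:2
Op 2: fork(P0) -> P2. 2 ppages; refcounts: pp0:3 pp1:3
Op 3: fork(P0) -> P3. 2 ppages; refcounts: pp0:4 pp1:4
Op 4: write(P1, v1, 164). refcount(pp1)=4>1 -> COPY to pp2. 3 ppages; refcounts: pp0:4 pp1:3 pp2:1
Op 5: write(P1, v1, 165). refcount(pp2)=1 -> write in place. 3 ppages; refcounts: pp0:4 pp1:3 pp2:1
Op 6: write(P3, v0, 142). refcount(pp0)=4>1 -> COPY to pp3. 4 ppages; refcounts: pp0:3 pp1:3 pp2:1 pp3:1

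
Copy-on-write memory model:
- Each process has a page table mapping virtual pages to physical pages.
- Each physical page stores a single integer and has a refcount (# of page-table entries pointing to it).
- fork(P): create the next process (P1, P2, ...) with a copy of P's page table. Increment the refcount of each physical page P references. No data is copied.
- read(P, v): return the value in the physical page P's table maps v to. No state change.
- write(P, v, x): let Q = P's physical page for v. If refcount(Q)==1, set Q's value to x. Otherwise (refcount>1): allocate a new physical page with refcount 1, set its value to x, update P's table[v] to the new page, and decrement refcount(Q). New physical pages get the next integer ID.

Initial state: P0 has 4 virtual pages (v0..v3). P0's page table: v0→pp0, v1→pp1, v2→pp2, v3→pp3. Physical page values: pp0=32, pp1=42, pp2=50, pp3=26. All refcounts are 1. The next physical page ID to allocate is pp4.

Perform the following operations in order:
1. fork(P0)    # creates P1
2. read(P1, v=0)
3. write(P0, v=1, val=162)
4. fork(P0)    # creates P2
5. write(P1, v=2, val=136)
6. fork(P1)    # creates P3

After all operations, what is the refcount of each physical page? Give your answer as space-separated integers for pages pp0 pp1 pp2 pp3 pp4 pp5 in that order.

Answer: 4 2 2 4 2 2

Derivation:
Op 1: fork(P0) -> P1. 4 ppages; refcounts: pp0:2 pp1:2 pp2:2 pp3:2
Op 2: read(P1, v0) -> 32. No state change.
Op 3: write(P0, v1, 162). refcount(pp1)=2>1 -> COPY to pp4. 5 ppages; refcounts: pp0:2 pp1:1 pp2:2 pp3:2 pp4:1
Op 4: fork(P0) -> P2. 5 ppages; refcounts: pp0:3 pp1:1 pp2:3 pp3:3 pp4:2
Op 5: write(P1, v2, 136). refcount(pp2)=3>1 -> COPY to pp5. 6 ppages; refcounts: pp0:3 pp1:1 pp2:2 pp3:3 pp4:2 pp5:1
Op 6: fork(P1) -> P3. 6 ppages; refcounts: pp0:4 pp1:2 pp2:2 pp3:4 pp4:2 pp5:2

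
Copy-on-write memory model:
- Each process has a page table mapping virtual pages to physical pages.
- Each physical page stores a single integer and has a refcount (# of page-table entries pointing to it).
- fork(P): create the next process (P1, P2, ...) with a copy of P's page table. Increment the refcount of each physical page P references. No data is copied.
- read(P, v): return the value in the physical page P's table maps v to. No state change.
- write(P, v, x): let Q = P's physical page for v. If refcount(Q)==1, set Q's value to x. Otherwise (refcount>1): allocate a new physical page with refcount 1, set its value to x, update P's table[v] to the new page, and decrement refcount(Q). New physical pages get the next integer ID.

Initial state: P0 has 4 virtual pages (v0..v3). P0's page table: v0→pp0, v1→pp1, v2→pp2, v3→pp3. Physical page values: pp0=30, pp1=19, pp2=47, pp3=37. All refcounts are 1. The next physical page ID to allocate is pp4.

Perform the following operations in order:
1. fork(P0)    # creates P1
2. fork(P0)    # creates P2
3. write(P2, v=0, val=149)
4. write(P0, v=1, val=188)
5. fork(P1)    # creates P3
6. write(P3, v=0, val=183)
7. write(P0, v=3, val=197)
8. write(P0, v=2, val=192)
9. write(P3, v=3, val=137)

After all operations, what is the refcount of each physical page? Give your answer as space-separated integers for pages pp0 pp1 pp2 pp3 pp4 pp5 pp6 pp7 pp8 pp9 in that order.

Op 1: fork(P0) -> P1. 4 ppages; refcounts: pp0:2 pp1:2 pp2:2 pp3:2
Op 2: fork(P0) -> P2. 4 ppages; refcounts: pp0:3 pp1:3 pp2:3 pp3:3
Op 3: write(P2, v0, 149). refcount(pp0)=3>1 -> COPY to pp4. 5 ppages; refcounts: pp0:2 pp1:3 pp2:3 pp3:3 pp4:1
Op 4: write(P0, v1, 188). refcount(pp1)=3>1 -> COPY to pp5. 6 ppages; refcounts: pp0:2 pp1:2 pp2:3 pp3:3 pp4:1 pp5:1
Op 5: fork(P1) -> P3. 6 ppages; refcounts: pp0:3 pp1:3 pp2:4 pp3:4 pp4:1 pp5:1
Op 6: write(P3, v0, 183). refcount(pp0)=3>1 -> COPY to pp6. 7 ppages; refcounts: pp0:2 pp1:3 pp2:4 pp3:4 pp4:1 pp5:1 pp6:1
Op 7: write(P0, v3, 197). refcount(pp3)=4>1 -> COPY to pp7. 8 ppages; refcounts: pp0:2 pp1:3 pp2:4 pp3:3 pp4:1 pp5:1 pp6:1 pp7:1
Op 8: write(P0, v2, 192). refcount(pp2)=4>1 -> COPY to pp8. 9 ppages; refcounts: pp0:2 pp1:3 pp2:3 pp3:3 pp4:1 pp5:1 pp6:1 pp7:1 pp8:1
Op 9: write(P3, v3, 137). refcount(pp3)=3>1 -> COPY to pp9. 10 ppages; refcounts: pp0:2 pp1:3 pp2:3 pp3:2 pp4:1 pp5:1 pp6:1 pp7:1 pp8:1 pp9:1

Answer: 2 3 3 2 1 1 1 1 1 1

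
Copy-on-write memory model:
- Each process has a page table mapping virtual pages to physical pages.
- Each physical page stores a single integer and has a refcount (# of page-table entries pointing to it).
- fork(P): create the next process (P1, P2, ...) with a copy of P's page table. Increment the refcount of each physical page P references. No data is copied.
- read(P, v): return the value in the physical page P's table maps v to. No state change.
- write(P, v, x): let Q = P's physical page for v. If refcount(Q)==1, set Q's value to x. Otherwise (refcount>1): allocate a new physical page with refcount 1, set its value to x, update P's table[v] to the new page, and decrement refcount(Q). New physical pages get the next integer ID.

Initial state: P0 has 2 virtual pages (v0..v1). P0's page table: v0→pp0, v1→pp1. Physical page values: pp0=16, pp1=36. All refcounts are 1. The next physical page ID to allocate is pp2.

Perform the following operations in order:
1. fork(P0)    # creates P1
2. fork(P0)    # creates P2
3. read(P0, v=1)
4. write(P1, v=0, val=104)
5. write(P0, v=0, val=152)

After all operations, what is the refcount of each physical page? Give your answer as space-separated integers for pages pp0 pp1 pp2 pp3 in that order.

Answer: 1 3 1 1

Derivation:
Op 1: fork(P0) -> P1. 2 ppages; refcounts: pp0:2 pp1:2
Op 2: fork(P0) -> P2. 2 ppages; refcounts: pp0:3 pp1:3
Op 3: read(P0, v1) -> 36. No state change.
Op 4: write(P1, v0, 104). refcount(pp0)=3>1 -> COPY to pp2. 3 ppages; refcounts: pp0:2 pp1:3 pp2:1
Op 5: write(P0, v0, 152). refcount(pp0)=2>1 -> COPY to pp3. 4 ppages; refcounts: pp0:1 pp1:3 pp2:1 pp3:1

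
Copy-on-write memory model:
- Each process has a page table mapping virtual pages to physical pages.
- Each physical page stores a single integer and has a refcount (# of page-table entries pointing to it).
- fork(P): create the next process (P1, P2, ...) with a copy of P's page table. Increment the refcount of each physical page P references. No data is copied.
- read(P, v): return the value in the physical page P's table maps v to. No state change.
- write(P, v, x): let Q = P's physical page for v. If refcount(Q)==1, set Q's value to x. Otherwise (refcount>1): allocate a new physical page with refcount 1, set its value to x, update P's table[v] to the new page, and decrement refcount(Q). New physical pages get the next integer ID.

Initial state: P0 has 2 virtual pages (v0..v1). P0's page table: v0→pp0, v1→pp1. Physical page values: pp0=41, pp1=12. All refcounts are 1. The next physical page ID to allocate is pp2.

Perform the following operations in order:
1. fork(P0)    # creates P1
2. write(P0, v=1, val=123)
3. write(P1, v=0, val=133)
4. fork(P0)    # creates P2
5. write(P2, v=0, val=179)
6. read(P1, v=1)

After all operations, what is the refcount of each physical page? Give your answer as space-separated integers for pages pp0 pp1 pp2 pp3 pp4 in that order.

Op 1: fork(P0) -> P1. 2 ppages; refcounts: pp0:2 pp1:2
Op 2: write(P0, v1, 123). refcount(pp1)=2>1 -> COPY to pp2. 3 ppages; refcounts: pp0:2 pp1:1 pp2:1
Op 3: write(P1, v0, 133). refcount(pp0)=2>1 -> COPY to pp3. 4 ppages; refcounts: pp0:1 pp1:1 pp2:1 pp3:1
Op 4: fork(P0) -> P2. 4 ppages; refcounts: pp0:2 pp1:1 pp2:2 pp3:1
Op 5: write(P2, v0, 179). refcount(pp0)=2>1 -> COPY to pp4. 5 ppages; refcounts: pp0:1 pp1:1 pp2:2 pp3:1 pp4:1
Op 6: read(P1, v1) -> 12. No state change.

Answer: 1 1 2 1 1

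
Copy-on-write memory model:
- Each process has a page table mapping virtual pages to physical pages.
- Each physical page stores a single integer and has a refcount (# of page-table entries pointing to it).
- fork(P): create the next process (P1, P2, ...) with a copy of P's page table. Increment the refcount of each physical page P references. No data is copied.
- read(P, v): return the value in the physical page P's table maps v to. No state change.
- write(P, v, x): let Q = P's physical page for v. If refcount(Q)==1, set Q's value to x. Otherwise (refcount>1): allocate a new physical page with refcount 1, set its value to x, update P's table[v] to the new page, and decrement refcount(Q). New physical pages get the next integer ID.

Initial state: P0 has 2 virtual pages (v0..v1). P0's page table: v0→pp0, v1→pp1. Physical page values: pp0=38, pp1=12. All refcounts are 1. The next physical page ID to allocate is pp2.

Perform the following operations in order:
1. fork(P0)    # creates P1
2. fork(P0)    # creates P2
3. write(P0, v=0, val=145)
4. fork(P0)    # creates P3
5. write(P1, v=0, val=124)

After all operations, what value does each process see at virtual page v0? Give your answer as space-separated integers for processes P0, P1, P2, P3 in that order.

Op 1: fork(P0) -> P1. 2 ppages; refcounts: pp0:2 pp1:2
Op 2: fork(P0) -> P2. 2 ppages; refcounts: pp0:3 pp1:3
Op 3: write(P0, v0, 145). refcount(pp0)=3>1 -> COPY to pp2. 3 ppages; refcounts: pp0:2 pp1:3 pp2:1
Op 4: fork(P0) -> P3. 3 ppages; refcounts: pp0:2 pp1:4 pp2:2
Op 5: write(P1, v0, 124). refcount(pp0)=2>1 -> COPY to pp3. 4 ppages; refcounts: pp0:1 pp1:4 pp2:2 pp3:1
P0: v0 -> pp2 = 145
P1: v0 -> pp3 = 124
P2: v0 -> pp0 = 38
P3: v0 -> pp2 = 145

Answer: 145 124 38 145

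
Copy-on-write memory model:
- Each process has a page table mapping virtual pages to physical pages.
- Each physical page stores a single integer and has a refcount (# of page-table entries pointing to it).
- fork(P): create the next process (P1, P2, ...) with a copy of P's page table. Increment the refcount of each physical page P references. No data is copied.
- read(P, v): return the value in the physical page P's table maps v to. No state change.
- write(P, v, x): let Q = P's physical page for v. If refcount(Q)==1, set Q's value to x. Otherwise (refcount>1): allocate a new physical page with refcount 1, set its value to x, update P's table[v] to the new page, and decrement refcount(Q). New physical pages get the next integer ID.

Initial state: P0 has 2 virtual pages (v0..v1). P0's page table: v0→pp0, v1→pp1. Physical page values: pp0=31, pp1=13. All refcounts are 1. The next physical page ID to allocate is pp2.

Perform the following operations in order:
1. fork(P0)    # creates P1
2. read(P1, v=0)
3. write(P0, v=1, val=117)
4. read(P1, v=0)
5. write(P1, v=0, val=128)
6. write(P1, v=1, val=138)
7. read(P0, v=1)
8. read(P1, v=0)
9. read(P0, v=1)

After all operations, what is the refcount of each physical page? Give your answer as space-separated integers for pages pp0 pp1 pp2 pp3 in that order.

Op 1: fork(P0) -> P1. 2 ppages; refcounts: pp0:2 pp1:2
Op 2: read(P1, v0) -> 31. No state change.
Op 3: write(P0, v1, 117). refcount(pp1)=2>1 -> COPY to pp2. 3 ppages; refcounts: pp0:2 pp1:1 pp2:1
Op 4: read(P1, v0) -> 31. No state change.
Op 5: write(P1, v0, 128). refcount(pp0)=2>1 -> COPY to pp3. 4 ppages; refcounts: pp0:1 pp1:1 pp2:1 pp3:1
Op 6: write(P1, v1, 138). refcount(pp1)=1 -> write in place. 4 ppages; refcounts: pp0:1 pp1:1 pp2:1 pp3:1
Op 7: read(P0, v1) -> 117. No state change.
Op 8: read(P1, v0) -> 128. No state change.
Op 9: read(P0, v1) -> 117. No state change.

Answer: 1 1 1 1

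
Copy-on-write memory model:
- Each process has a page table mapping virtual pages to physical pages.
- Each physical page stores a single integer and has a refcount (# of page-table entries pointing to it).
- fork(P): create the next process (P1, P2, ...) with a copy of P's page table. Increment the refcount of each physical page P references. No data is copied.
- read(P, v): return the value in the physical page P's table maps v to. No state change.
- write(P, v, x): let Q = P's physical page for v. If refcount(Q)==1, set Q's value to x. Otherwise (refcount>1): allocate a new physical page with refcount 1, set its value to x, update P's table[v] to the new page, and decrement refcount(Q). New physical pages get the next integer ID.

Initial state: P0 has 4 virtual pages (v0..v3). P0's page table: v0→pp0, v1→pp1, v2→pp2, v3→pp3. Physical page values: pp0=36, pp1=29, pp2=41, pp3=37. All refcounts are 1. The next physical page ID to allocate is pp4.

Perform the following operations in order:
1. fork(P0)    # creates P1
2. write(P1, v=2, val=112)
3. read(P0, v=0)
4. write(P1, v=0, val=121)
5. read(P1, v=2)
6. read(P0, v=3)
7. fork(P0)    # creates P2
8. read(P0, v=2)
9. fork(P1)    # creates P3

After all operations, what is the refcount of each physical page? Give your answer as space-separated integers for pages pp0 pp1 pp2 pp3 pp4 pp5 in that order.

Answer: 2 4 2 4 2 2

Derivation:
Op 1: fork(P0) -> P1. 4 ppages; refcounts: pp0:2 pp1:2 pp2:2 pp3:2
Op 2: write(P1, v2, 112). refcount(pp2)=2>1 -> COPY to pp4. 5 ppages; refcounts: pp0:2 pp1:2 pp2:1 pp3:2 pp4:1
Op 3: read(P0, v0) -> 36. No state change.
Op 4: write(P1, v0, 121). refcount(pp0)=2>1 -> COPY to pp5. 6 ppages; refcounts: pp0:1 pp1:2 pp2:1 pp3:2 pp4:1 pp5:1
Op 5: read(P1, v2) -> 112. No state change.
Op 6: read(P0, v3) -> 37. No state change.
Op 7: fork(P0) -> P2. 6 ppages; refcounts: pp0:2 pp1:3 pp2:2 pp3:3 pp4:1 pp5:1
Op 8: read(P0, v2) -> 41. No state change.
Op 9: fork(P1) -> P3. 6 ppages; refcounts: pp0:2 pp1:4 pp2:2 pp3:4 pp4:2 pp5:2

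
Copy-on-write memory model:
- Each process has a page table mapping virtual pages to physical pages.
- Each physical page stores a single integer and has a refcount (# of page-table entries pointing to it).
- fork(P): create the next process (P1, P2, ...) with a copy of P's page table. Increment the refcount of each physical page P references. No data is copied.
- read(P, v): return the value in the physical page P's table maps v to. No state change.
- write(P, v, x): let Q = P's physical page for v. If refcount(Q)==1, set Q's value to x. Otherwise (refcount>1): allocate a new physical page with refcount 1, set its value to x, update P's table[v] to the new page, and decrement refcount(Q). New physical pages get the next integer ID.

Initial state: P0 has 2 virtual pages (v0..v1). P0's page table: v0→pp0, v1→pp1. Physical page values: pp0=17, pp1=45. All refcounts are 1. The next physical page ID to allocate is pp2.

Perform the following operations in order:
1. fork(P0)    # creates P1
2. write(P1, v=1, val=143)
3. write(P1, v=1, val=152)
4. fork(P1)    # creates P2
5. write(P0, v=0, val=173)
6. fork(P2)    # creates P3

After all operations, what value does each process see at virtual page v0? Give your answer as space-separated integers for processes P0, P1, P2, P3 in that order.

Op 1: fork(P0) -> P1. 2 ppages; refcounts: pp0:2 pp1:2
Op 2: write(P1, v1, 143). refcount(pp1)=2>1 -> COPY to pp2. 3 ppages; refcounts: pp0:2 pp1:1 pp2:1
Op 3: write(P1, v1, 152). refcount(pp2)=1 -> write in place. 3 ppages; refcounts: pp0:2 pp1:1 pp2:1
Op 4: fork(P1) -> P2. 3 ppages; refcounts: pp0:3 pp1:1 pp2:2
Op 5: write(P0, v0, 173). refcount(pp0)=3>1 -> COPY to pp3. 4 ppages; refcounts: pp0:2 pp1:1 pp2:2 pp3:1
Op 6: fork(P2) -> P3. 4 ppages; refcounts: pp0:3 pp1:1 pp2:3 pp3:1
P0: v0 -> pp3 = 173
P1: v0 -> pp0 = 17
P2: v0 -> pp0 = 17
P3: v0 -> pp0 = 17

Answer: 173 17 17 17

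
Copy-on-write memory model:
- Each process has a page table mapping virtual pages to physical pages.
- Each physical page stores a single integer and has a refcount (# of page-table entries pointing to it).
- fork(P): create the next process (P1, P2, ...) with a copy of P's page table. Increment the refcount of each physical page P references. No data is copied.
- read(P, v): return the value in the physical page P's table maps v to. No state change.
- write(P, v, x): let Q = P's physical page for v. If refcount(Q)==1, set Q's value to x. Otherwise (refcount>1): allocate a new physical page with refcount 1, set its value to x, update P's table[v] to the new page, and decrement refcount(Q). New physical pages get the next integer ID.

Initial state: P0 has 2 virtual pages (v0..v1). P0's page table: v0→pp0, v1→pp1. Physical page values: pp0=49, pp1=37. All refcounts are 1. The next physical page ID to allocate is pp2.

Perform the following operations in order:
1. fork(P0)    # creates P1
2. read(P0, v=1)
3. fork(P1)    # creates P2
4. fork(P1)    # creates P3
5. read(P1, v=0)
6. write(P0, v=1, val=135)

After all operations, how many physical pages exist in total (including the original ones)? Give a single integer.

Op 1: fork(P0) -> P1. 2 ppages; refcounts: pp0:2 pp1:2
Op 2: read(P0, v1) -> 37. No state change.
Op 3: fork(P1) -> P2. 2 ppages; refcounts: pp0:3 pp1:3
Op 4: fork(P1) -> P3. 2 ppages; refcounts: pp0:4 pp1:4
Op 5: read(P1, v0) -> 49. No state change.
Op 6: write(P0, v1, 135). refcount(pp1)=4>1 -> COPY to pp2. 3 ppages; refcounts: pp0:4 pp1:3 pp2:1

Answer: 3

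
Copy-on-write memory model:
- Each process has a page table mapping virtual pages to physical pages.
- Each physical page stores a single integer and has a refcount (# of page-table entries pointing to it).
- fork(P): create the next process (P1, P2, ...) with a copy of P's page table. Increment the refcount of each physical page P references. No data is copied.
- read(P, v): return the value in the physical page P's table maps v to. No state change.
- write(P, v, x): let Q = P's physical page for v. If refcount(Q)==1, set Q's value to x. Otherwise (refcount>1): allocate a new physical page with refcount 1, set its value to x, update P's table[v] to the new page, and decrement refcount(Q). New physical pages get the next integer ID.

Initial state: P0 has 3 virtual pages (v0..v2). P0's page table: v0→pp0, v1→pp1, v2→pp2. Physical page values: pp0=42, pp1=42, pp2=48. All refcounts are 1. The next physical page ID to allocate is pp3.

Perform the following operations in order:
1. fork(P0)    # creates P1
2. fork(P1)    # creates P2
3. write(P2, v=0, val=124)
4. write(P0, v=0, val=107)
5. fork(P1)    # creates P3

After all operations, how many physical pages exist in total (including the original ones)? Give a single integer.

Answer: 5

Derivation:
Op 1: fork(P0) -> P1. 3 ppages; refcounts: pp0:2 pp1:2 pp2:2
Op 2: fork(P1) -> P2. 3 ppages; refcounts: pp0:3 pp1:3 pp2:3
Op 3: write(P2, v0, 124). refcount(pp0)=3>1 -> COPY to pp3. 4 ppages; refcounts: pp0:2 pp1:3 pp2:3 pp3:1
Op 4: write(P0, v0, 107). refcount(pp0)=2>1 -> COPY to pp4. 5 ppages; refcounts: pp0:1 pp1:3 pp2:3 pp3:1 pp4:1
Op 5: fork(P1) -> P3. 5 ppages; refcounts: pp0:2 pp1:4 pp2:4 pp3:1 pp4:1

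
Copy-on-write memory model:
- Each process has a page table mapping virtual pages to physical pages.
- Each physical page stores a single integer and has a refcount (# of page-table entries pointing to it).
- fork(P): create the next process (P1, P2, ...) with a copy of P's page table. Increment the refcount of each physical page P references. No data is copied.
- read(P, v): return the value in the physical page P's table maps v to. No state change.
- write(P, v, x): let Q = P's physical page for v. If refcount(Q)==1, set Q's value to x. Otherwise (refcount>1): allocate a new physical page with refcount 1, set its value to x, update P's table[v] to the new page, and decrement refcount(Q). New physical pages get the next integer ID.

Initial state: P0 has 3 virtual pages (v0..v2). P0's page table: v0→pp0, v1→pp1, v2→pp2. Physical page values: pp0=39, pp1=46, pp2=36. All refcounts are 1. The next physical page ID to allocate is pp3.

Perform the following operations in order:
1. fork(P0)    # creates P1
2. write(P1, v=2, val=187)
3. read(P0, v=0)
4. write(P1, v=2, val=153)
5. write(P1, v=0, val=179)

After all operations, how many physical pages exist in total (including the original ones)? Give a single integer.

Op 1: fork(P0) -> P1. 3 ppages; refcounts: pp0:2 pp1:2 pp2:2
Op 2: write(P1, v2, 187). refcount(pp2)=2>1 -> COPY to pp3. 4 ppages; refcounts: pp0:2 pp1:2 pp2:1 pp3:1
Op 3: read(P0, v0) -> 39. No state change.
Op 4: write(P1, v2, 153). refcount(pp3)=1 -> write in place. 4 ppages; refcounts: pp0:2 pp1:2 pp2:1 pp3:1
Op 5: write(P1, v0, 179). refcount(pp0)=2>1 -> COPY to pp4. 5 ppages; refcounts: pp0:1 pp1:2 pp2:1 pp3:1 pp4:1

Answer: 5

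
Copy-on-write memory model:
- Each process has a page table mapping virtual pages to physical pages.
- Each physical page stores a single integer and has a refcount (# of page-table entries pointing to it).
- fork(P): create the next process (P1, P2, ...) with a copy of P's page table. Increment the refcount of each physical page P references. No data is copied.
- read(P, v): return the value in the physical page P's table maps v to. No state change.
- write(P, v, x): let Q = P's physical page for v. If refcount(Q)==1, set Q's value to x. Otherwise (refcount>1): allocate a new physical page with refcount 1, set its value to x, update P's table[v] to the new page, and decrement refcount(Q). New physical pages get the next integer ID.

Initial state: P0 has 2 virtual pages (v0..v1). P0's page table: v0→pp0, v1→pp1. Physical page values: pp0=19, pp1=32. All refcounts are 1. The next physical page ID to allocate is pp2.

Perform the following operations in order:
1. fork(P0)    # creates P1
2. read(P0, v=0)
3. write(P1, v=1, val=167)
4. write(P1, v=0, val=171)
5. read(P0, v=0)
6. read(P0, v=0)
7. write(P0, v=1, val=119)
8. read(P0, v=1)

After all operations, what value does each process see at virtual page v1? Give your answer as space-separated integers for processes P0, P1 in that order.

Answer: 119 167

Derivation:
Op 1: fork(P0) -> P1. 2 ppages; refcounts: pp0:2 pp1:2
Op 2: read(P0, v0) -> 19. No state change.
Op 3: write(P1, v1, 167). refcount(pp1)=2>1 -> COPY to pp2. 3 ppages; refcounts: pp0:2 pp1:1 pp2:1
Op 4: write(P1, v0, 171). refcount(pp0)=2>1 -> COPY to pp3. 4 ppages; refcounts: pp0:1 pp1:1 pp2:1 pp3:1
Op 5: read(P0, v0) -> 19. No state change.
Op 6: read(P0, v0) -> 19. No state change.
Op 7: write(P0, v1, 119). refcount(pp1)=1 -> write in place. 4 ppages; refcounts: pp0:1 pp1:1 pp2:1 pp3:1
Op 8: read(P0, v1) -> 119. No state change.
P0: v1 -> pp1 = 119
P1: v1 -> pp2 = 167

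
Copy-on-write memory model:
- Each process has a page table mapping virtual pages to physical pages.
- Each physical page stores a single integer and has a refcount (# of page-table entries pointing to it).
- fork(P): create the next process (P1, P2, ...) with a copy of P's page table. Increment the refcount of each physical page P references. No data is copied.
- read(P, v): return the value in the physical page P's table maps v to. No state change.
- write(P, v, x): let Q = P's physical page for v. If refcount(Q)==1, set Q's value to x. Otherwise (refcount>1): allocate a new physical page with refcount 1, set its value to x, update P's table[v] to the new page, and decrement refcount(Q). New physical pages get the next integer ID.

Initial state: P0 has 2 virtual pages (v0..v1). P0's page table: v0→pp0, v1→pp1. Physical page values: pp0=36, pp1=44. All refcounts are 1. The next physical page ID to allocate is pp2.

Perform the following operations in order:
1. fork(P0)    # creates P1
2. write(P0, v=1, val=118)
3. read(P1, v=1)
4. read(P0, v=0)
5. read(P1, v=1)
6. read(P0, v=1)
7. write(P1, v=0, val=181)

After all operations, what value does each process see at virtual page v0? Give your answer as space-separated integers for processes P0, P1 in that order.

Answer: 36 181

Derivation:
Op 1: fork(P0) -> P1. 2 ppages; refcounts: pp0:2 pp1:2
Op 2: write(P0, v1, 118). refcount(pp1)=2>1 -> COPY to pp2. 3 ppages; refcounts: pp0:2 pp1:1 pp2:1
Op 3: read(P1, v1) -> 44. No state change.
Op 4: read(P0, v0) -> 36. No state change.
Op 5: read(P1, v1) -> 44. No state change.
Op 6: read(P0, v1) -> 118. No state change.
Op 7: write(P1, v0, 181). refcount(pp0)=2>1 -> COPY to pp3. 4 ppages; refcounts: pp0:1 pp1:1 pp2:1 pp3:1
P0: v0 -> pp0 = 36
P1: v0 -> pp3 = 181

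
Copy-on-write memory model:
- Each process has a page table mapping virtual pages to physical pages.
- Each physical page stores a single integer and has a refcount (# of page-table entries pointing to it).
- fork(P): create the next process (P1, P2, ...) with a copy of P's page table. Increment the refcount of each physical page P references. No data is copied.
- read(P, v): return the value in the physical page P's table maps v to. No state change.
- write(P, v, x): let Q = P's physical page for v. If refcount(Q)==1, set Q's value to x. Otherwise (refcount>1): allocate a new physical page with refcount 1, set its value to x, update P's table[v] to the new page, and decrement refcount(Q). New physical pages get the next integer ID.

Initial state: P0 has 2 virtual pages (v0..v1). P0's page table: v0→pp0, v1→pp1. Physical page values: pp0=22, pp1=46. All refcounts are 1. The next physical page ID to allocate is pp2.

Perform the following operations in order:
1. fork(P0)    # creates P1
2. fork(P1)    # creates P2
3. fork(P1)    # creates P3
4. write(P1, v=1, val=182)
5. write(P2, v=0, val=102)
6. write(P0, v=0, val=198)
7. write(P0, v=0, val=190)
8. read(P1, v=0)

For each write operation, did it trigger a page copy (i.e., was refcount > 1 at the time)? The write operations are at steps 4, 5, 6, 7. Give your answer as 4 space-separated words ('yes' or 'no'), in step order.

Op 1: fork(P0) -> P1. 2 ppages; refcounts: pp0:2 pp1:2
Op 2: fork(P1) -> P2. 2 ppages; refcounts: pp0:3 pp1:3
Op 3: fork(P1) -> P3. 2 ppages; refcounts: pp0:4 pp1:4
Op 4: write(P1, v1, 182). refcount(pp1)=4>1 -> COPY to pp2. 3 ppages; refcounts: pp0:4 pp1:3 pp2:1
Op 5: write(P2, v0, 102). refcount(pp0)=4>1 -> COPY to pp3. 4 ppages; refcounts: pp0:3 pp1:3 pp2:1 pp3:1
Op 6: write(P0, v0, 198). refcount(pp0)=3>1 -> COPY to pp4. 5 ppages; refcounts: pp0:2 pp1:3 pp2:1 pp3:1 pp4:1
Op 7: write(P0, v0, 190). refcount(pp4)=1 -> write in place. 5 ppages; refcounts: pp0:2 pp1:3 pp2:1 pp3:1 pp4:1
Op 8: read(P1, v0) -> 22. No state change.

yes yes yes no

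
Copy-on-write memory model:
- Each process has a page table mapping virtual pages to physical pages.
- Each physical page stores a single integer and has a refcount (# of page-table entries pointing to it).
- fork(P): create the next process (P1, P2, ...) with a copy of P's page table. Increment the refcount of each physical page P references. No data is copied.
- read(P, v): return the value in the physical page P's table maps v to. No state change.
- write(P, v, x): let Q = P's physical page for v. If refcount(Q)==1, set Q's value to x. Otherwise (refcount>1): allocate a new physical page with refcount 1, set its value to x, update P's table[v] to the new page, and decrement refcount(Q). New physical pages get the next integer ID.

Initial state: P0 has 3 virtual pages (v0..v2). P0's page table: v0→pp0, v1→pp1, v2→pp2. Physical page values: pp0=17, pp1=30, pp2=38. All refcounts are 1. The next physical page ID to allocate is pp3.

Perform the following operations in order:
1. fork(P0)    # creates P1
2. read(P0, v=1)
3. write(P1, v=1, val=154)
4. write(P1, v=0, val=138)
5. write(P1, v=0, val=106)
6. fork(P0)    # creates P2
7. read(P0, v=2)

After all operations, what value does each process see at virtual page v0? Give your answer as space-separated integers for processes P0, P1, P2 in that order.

Op 1: fork(P0) -> P1. 3 ppages; refcounts: pp0:2 pp1:2 pp2:2
Op 2: read(P0, v1) -> 30. No state change.
Op 3: write(P1, v1, 154). refcount(pp1)=2>1 -> COPY to pp3. 4 ppages; refcounts: pp0:2 pp1:1 pp2:2 pp3:1
Op 4: write(P1, v0, 138). refcount(pp0)=2>1 -> COPY to pp4. 5 ppages; refcounts: pp0:1 pp1:1 pp2:2 pp3:1 pp4:1
Op 5: write(P1, v0, 106). refcount(pp4)=1 -> write in place. 5 ppages; refcounts: pp0:1 pp1:1 pp2:2 pp3:1 pp4:1
Op 6: fork(P0) -> P2. 5 ppages; refcounts: pp0:2 pp1:2 pp2:3 pp3:1 pp4:1
Op 7: read(P0, v2) -> 38. No state change.
P0: v0 -> pp0 = 17
P1: v0 -> pp4 = 106
P2: v0 -> pp0 = 17

Answer: 17 106 17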